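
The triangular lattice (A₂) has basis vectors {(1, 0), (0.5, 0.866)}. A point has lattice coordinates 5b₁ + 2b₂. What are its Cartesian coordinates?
(6, 1.732)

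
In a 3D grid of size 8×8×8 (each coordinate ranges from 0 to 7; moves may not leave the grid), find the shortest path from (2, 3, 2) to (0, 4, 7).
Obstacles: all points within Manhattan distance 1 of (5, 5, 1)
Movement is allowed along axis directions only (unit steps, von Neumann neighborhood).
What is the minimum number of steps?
8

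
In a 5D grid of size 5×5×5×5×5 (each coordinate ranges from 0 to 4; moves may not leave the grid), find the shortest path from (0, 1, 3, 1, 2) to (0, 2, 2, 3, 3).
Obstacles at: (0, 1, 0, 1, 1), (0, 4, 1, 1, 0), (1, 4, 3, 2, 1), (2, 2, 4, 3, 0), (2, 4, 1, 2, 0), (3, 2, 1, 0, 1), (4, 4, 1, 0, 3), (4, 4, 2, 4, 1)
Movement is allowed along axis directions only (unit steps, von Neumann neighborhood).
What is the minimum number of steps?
5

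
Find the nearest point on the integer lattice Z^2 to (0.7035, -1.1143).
(1, -1)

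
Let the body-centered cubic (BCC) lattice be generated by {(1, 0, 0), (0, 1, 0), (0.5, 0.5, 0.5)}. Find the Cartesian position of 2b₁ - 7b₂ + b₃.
(2.5, -6.5, 0.5)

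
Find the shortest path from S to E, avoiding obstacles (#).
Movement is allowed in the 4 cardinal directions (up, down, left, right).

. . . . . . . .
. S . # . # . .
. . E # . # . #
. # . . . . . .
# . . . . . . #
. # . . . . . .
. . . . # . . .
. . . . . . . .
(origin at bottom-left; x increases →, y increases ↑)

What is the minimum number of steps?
2
(one shortest path: (1, 6) → (2, 6) → (2, 5))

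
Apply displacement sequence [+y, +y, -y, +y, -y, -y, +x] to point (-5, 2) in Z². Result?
(-4, 2)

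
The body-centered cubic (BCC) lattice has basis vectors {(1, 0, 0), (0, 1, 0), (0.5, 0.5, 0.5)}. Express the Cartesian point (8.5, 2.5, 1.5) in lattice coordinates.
7b₁ + b₂ + 3b₃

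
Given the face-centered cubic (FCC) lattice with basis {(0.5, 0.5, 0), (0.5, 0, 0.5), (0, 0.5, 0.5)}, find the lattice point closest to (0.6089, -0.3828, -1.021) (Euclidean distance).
(0.5, -0.5, -1)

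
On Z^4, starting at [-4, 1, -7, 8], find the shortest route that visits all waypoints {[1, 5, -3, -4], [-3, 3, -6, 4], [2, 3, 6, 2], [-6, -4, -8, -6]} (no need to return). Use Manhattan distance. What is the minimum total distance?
68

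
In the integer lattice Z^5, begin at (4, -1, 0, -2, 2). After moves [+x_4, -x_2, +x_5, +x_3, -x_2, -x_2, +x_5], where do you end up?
(4, -4, 1, -1, 4)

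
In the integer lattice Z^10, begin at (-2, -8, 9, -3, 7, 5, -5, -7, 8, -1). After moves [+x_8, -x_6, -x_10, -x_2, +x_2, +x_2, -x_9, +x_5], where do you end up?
(-2, -7, 9, -3, 8, 4, -5, -6, 7, -2)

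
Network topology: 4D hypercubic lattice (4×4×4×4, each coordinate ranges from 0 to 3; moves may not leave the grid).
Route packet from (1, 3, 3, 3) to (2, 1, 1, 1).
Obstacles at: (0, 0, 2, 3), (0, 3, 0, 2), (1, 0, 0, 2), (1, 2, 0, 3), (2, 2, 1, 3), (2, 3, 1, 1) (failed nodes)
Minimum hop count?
7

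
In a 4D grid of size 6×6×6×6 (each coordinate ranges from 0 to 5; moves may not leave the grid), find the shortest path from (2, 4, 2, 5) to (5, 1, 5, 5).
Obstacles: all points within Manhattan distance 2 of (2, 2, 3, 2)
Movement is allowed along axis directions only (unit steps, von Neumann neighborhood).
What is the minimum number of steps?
9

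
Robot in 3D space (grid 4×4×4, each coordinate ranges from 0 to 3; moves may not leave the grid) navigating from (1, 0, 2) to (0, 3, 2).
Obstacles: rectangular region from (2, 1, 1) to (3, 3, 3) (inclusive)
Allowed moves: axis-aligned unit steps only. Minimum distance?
4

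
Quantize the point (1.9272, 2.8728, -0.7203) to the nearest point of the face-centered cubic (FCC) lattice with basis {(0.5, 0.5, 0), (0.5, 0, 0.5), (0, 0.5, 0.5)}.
(2, 3, -1)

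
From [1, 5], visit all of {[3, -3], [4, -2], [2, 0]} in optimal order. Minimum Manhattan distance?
12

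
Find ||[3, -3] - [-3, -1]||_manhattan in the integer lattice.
8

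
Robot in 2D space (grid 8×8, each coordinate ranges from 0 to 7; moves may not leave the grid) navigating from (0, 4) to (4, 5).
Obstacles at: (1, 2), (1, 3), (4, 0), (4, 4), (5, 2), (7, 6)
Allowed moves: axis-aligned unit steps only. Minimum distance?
5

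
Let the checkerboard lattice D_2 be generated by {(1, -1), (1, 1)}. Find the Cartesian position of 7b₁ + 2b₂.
(9, -5)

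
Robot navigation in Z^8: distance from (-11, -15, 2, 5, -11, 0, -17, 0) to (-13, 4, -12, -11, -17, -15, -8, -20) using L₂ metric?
39.4842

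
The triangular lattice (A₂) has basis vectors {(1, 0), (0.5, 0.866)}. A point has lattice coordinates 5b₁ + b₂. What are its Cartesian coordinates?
(5.5, 0.866)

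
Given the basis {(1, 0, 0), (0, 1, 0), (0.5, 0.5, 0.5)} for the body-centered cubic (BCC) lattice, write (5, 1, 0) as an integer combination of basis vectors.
5b₁ + b₂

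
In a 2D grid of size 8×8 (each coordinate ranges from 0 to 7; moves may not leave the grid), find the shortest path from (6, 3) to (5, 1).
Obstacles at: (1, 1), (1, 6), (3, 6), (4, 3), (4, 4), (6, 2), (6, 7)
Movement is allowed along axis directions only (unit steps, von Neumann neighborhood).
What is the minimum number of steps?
3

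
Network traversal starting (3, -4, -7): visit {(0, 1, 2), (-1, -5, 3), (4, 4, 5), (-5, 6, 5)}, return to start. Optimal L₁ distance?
68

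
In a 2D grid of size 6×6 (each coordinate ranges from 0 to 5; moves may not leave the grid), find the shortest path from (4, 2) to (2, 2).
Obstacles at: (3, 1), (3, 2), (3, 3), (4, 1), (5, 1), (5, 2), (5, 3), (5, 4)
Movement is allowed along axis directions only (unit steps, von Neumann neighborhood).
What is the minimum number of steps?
6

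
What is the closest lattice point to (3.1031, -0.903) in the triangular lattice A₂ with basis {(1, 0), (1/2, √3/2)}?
(3.5, -0.866)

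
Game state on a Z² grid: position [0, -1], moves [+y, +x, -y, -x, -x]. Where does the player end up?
(-1, -1)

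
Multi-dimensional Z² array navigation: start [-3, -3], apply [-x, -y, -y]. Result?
(-4, -5)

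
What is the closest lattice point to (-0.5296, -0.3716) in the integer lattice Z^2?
(-1, 0)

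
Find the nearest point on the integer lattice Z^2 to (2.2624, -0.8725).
(2, -1)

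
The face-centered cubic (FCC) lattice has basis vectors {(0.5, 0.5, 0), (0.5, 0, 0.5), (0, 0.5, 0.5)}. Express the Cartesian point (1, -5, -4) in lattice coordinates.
2b₂ - 10b₃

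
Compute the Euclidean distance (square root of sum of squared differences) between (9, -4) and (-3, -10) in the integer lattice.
13.4164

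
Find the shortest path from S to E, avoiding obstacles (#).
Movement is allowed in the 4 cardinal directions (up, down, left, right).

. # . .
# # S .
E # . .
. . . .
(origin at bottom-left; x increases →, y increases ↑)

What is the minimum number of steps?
5
(one shortest path: (2, 2) → (2, 1) → (2, 0) → (1, 0) → (0, 0) → (0, 1))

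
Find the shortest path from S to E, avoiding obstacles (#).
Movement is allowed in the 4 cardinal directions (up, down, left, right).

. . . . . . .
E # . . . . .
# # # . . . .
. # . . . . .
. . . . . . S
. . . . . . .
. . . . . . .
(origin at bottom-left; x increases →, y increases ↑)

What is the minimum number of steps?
11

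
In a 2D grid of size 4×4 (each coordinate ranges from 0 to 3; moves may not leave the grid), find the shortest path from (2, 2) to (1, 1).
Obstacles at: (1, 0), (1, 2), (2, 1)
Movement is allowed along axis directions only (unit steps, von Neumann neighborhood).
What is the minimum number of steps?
6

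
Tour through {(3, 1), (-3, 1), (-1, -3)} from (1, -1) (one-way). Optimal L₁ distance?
16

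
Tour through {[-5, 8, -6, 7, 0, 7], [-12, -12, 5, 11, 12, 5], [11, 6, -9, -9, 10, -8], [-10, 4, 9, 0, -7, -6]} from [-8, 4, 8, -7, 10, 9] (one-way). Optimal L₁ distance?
223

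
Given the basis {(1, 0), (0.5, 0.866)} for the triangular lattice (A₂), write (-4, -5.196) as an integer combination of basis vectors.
-b₁ - 6b₂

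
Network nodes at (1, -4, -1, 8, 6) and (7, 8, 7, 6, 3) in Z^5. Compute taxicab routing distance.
31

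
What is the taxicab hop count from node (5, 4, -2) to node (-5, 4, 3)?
15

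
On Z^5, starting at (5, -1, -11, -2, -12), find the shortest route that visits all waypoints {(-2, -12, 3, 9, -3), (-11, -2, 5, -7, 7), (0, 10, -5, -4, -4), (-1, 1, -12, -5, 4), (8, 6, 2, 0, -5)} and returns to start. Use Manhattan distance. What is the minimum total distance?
206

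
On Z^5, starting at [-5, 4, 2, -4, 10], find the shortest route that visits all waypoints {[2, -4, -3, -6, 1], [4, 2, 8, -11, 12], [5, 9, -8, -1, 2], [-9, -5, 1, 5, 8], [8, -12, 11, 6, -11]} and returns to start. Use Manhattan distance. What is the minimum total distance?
228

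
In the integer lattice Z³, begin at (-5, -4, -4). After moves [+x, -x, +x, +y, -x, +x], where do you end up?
(-4, -3, -4)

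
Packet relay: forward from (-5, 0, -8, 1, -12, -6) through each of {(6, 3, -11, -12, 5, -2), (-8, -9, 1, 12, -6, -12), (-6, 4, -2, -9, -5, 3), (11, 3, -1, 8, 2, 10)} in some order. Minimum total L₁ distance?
189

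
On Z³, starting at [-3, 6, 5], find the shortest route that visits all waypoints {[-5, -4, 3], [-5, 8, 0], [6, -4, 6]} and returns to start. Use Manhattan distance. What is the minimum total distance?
58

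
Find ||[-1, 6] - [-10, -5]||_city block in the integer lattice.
20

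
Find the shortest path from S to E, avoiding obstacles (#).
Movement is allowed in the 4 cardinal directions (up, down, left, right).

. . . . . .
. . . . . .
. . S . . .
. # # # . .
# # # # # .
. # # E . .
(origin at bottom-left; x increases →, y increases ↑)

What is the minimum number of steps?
8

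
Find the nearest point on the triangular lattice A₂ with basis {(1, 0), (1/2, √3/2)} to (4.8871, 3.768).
(5, 3.464)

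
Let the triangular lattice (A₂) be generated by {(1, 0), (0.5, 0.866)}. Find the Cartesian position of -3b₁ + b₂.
(-2.5, 0.866)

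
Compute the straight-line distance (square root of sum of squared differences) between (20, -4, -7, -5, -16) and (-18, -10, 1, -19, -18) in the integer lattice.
41.7612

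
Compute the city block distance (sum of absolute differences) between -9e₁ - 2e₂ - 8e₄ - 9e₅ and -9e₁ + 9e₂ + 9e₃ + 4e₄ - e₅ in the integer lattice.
40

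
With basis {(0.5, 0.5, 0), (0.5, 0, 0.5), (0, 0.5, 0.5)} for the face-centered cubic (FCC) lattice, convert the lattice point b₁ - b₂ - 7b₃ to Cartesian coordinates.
(0, -3, -4)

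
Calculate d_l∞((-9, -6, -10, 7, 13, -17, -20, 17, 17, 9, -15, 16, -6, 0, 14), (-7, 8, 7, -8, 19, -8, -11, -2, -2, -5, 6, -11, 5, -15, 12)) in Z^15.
27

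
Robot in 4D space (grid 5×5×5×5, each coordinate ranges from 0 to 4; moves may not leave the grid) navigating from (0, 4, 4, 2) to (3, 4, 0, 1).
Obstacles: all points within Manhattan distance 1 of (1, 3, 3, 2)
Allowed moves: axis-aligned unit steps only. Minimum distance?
8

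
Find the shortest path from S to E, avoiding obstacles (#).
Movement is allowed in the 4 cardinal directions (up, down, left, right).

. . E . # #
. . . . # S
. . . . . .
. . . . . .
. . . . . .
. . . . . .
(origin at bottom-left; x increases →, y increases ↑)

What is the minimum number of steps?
6
(one shortest path: (5, 4) → (5, 3) → (4, 3) → (3, 3) → (2, 3) → (2, 4) → (2, 5))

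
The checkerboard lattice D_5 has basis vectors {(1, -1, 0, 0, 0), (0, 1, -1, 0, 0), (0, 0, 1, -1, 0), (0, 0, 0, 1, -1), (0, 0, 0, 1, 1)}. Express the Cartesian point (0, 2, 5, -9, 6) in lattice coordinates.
2b₂ + 7b₃ - 4b₄ + 2b₅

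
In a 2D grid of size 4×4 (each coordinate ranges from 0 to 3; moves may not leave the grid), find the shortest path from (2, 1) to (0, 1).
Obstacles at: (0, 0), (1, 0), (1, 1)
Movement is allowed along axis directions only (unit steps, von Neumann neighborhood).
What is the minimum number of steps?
4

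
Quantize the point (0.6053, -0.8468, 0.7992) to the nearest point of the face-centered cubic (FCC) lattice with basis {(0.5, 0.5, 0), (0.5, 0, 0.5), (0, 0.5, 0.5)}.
(0.5, -1, 0.5)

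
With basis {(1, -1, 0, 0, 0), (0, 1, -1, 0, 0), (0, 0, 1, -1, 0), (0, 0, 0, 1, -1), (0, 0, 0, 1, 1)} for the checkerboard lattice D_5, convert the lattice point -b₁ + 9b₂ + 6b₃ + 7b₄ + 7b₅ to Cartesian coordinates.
(-1, 10, -3, 8, 0)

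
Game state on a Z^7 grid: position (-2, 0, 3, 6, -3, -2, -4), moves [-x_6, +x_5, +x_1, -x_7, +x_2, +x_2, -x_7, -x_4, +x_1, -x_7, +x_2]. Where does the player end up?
(0, 3, 3, 5, -2, -3, -7)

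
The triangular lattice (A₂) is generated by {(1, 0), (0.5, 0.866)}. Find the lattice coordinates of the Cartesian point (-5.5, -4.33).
-3b₁ - 5b₂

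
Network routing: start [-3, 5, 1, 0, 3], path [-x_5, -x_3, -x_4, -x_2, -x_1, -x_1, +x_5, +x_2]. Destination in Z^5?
(-5, 5, 0, -1, 3)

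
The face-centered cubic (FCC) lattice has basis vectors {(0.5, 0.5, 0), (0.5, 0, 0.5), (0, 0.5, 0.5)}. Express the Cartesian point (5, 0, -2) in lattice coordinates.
7b₁ + 3b₂ - 7b₃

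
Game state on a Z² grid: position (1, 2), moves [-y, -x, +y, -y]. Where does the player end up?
(0, 1)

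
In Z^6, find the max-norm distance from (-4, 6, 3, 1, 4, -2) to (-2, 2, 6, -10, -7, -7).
11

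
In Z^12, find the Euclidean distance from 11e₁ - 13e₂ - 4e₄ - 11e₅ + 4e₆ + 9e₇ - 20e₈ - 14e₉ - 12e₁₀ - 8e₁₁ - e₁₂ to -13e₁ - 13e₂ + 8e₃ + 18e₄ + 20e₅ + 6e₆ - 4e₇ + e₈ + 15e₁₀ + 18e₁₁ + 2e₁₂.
65.643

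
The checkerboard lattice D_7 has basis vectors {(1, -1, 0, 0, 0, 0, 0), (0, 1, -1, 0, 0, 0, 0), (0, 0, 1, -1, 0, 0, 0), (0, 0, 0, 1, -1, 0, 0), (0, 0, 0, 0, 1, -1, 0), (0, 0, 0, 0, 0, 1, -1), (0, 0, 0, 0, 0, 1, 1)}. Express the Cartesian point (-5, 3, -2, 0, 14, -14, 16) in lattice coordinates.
-5b₁ - 2b₂ - 4b₃ - 4b₄ + 10b₅ - 10b₆ + 6b₇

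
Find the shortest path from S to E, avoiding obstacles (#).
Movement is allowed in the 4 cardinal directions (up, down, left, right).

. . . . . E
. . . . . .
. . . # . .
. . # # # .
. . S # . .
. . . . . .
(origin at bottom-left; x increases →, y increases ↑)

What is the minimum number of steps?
9
(one shortest path: (2, 1) → (1, 1) → (1, 2) → (1, 3) → (2, 3) → (2, 4) → (3, 4) → (4, 4) → (5, 4) → (5, 5))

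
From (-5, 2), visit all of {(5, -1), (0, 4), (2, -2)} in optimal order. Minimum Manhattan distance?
19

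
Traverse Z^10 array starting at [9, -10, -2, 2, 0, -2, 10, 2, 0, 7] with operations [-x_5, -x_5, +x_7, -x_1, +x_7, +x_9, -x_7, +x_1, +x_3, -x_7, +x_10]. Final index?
(9, -10, -1, 2, -2, -2, 10, 2, 1, 8)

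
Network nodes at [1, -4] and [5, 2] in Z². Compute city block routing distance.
10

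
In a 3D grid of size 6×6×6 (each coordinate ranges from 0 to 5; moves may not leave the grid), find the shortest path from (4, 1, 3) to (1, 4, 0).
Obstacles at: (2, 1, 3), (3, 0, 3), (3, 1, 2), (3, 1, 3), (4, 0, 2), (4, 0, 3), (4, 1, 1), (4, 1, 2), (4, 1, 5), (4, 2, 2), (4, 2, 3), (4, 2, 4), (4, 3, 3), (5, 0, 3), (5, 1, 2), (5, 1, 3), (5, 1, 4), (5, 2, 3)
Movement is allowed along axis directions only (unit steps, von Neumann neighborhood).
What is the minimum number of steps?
11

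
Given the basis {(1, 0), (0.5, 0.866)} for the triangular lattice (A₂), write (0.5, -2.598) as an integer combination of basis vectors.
2b₁ - 3b₂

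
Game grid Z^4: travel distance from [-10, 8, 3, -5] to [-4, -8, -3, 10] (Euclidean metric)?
23.516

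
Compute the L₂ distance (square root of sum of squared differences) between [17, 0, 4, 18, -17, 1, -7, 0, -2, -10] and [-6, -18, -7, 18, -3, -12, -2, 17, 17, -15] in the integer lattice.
45.1553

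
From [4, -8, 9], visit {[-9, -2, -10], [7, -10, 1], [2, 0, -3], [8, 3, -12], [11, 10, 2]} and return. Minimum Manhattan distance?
128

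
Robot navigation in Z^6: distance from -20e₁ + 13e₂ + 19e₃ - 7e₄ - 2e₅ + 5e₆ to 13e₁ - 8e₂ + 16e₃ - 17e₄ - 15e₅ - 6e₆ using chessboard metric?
33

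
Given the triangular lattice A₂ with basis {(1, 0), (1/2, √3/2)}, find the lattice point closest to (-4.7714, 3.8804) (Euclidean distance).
(-5, 3.464)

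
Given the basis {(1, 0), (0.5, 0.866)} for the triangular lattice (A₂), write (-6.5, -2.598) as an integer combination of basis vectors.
-5b₁ - 3b₂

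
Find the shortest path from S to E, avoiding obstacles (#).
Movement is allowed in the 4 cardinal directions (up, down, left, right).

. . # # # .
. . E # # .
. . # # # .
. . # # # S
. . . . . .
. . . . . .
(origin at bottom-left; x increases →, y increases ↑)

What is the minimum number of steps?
9
(one shortest path: (5, 2) → (5, 1) → (4, 1) → (3, 1) → (2, 1) → (1, 1) → (1, 2) → (1, 3) → (1, 4) → (2, 4))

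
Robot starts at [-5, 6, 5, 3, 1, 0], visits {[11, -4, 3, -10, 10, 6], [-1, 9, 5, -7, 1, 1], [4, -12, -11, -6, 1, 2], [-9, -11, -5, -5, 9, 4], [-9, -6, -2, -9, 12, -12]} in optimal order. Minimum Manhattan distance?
170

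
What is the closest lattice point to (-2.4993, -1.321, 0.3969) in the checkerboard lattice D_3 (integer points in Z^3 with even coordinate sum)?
(-3, -1, 0)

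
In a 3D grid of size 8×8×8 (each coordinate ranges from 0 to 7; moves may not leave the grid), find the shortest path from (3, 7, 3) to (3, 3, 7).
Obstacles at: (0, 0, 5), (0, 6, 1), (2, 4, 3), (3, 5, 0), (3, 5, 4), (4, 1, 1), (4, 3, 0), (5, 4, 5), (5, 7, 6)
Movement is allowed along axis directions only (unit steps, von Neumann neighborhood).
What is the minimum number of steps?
8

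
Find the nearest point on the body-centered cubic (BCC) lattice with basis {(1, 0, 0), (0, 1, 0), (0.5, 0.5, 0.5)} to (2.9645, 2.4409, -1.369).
(2.5, 2.5, -1.5)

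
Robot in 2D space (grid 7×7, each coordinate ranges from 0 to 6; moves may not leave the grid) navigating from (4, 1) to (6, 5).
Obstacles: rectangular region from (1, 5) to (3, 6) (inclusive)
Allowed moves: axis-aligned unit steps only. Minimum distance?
6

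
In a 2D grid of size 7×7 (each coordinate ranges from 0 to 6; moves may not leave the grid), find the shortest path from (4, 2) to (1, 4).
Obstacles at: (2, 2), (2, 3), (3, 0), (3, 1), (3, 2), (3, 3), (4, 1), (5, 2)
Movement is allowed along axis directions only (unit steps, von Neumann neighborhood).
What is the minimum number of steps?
5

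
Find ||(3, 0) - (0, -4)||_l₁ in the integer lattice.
7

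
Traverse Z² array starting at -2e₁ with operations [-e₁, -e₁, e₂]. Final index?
(-4, 1)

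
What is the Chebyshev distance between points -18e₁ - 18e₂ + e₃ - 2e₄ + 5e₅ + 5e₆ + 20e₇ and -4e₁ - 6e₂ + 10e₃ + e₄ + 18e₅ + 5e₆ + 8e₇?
14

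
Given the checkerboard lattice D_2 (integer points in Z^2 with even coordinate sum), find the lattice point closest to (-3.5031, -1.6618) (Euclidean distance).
(-4, -2)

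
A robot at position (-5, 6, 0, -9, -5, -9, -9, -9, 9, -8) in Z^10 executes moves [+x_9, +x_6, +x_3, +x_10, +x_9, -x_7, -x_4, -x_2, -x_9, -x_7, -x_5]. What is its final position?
(-5, 5, 1, -10, -6, -8, -11, -9, 10, -7)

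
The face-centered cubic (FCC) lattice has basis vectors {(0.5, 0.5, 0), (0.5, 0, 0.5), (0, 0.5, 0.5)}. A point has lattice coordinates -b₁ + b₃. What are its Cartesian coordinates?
(-0.5, 0, 0.5)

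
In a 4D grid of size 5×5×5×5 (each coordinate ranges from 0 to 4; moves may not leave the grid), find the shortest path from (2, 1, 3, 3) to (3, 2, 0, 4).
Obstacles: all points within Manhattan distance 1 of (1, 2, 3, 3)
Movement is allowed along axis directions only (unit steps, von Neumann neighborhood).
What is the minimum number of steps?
6
(one shortest path: (2, 1, 3, 3) → (3, 1, 3, 3) → (3, 2, 3, 3) → (3, 2, 2, 3) → (3, 2, 1, 3) → (3, 2, 0, 3) → (3, 2, 0, 4))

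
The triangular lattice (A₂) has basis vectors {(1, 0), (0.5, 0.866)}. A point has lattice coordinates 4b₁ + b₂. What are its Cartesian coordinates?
(4.5, 0.866)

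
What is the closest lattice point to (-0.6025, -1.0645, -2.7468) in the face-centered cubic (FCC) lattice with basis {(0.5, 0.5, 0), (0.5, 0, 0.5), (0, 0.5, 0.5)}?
(-0.5, -1, -2.5)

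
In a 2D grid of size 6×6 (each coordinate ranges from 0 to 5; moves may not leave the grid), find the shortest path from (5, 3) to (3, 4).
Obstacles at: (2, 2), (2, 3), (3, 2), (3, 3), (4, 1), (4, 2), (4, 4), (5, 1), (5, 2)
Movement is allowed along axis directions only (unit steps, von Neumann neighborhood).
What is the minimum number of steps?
5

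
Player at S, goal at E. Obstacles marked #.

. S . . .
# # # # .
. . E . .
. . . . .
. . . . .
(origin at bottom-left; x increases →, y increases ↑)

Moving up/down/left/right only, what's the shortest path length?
7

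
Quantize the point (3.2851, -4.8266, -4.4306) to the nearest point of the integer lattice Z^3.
(3, -5, -4)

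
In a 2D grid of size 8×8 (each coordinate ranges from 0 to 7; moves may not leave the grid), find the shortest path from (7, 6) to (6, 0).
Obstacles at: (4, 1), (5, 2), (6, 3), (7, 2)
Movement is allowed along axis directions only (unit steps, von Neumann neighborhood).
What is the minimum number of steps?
13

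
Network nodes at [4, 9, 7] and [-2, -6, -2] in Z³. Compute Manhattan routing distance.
30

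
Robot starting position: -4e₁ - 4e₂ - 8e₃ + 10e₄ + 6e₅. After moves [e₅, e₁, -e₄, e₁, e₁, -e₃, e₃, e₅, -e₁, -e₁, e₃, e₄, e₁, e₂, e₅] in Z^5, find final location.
(-2, -3, -7, 10, 9)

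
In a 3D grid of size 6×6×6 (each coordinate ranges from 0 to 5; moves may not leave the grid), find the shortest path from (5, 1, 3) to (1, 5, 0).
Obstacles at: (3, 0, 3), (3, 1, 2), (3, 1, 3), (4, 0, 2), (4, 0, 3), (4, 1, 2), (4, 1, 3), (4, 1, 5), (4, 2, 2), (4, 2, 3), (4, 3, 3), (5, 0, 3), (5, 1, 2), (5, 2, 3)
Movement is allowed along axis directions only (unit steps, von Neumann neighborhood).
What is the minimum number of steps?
13
(one shortest path: (5, 1, 3) → (5, 1, 4) → (4, 1, 4) → (3, 1, 4) → (2, 1, 4) → (1, 1, 4) → (1, 2, 4) → (1, 3, 4) → (1, 4, 4) → (1, 5, 4) → (1, 5, 3) → (1, 5, 2) → (1, 5, 1) → (1, 5, 0))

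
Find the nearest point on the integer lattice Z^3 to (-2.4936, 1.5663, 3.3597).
(-2, 2, 3)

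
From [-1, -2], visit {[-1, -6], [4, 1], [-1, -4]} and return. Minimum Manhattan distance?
24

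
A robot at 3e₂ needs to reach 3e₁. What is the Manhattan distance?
6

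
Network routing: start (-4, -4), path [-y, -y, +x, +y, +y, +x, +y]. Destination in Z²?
(-2, -3)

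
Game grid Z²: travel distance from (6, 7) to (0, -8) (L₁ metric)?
21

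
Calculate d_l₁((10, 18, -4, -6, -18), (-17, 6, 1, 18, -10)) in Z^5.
76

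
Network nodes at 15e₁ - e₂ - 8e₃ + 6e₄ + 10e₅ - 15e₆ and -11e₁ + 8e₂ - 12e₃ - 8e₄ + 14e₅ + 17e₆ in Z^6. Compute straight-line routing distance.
44.8219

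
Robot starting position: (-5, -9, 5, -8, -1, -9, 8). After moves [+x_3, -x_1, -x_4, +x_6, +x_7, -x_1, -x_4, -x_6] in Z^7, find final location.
(-7, -9, 6, -10, -1, -9, 9)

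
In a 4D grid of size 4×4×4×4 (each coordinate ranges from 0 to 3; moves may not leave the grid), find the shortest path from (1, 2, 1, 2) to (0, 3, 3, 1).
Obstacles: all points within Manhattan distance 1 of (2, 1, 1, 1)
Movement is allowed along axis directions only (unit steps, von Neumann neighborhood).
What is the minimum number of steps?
5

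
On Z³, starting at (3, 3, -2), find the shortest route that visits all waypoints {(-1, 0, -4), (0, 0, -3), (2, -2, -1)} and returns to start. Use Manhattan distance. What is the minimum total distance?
24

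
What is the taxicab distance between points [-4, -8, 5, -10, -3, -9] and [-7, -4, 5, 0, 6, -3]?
32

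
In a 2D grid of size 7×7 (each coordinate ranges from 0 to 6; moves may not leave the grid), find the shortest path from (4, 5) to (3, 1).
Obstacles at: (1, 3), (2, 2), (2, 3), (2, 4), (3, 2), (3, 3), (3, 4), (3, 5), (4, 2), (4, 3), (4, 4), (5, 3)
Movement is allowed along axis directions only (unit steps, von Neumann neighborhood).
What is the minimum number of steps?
9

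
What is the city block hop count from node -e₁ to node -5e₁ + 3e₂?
7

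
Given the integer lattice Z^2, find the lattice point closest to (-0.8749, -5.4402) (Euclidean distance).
(-1, -5)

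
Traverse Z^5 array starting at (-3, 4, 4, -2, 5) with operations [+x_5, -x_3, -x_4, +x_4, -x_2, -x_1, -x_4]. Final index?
(-4, 3, 3, -3, 6)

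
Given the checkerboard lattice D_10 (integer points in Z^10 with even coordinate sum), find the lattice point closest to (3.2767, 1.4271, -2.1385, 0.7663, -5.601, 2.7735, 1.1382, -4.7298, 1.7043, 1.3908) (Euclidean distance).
(3, 2, -2, 1, -6, 3, 1, -5, 2, 1)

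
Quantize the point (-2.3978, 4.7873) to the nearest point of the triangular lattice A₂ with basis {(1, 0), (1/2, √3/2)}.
(-2.5, 4.33)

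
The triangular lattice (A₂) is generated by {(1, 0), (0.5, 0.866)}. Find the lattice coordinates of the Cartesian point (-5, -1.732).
-4b₁ - 2b₂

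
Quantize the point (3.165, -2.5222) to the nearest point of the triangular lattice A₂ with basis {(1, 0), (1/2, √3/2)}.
(3.5, -2.598)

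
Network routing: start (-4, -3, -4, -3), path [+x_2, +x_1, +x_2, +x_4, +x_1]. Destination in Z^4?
(-2, -1, -4, -2)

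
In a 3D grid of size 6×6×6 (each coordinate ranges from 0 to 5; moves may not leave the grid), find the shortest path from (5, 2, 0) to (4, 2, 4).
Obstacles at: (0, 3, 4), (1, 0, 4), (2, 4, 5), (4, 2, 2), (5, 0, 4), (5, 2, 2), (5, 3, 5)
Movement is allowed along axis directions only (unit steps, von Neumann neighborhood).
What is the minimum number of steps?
7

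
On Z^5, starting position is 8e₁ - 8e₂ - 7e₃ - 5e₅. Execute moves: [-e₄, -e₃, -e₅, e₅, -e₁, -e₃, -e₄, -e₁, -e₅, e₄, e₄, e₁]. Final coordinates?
(7, -8, -9, 0, -6)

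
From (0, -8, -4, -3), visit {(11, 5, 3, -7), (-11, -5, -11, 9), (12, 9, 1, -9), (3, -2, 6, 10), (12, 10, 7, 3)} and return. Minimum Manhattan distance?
160
(one optimal route: (0, -8, -4, -3) → (11, 5, 3, -7) → (12, 9, 1, -9) → (12, 10, 7, 3) → (3, -2, 6, 10) → (-11, -5, -11, 9) → (0, -8, -4, -3))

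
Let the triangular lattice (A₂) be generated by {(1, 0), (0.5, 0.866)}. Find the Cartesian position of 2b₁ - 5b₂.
(-0.5, -4.33)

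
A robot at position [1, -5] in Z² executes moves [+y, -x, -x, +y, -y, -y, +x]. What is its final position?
(0, -5)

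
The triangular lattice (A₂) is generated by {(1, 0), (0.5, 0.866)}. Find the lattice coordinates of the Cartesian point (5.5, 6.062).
2b₁ + 7b₂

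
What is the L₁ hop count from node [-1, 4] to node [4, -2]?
11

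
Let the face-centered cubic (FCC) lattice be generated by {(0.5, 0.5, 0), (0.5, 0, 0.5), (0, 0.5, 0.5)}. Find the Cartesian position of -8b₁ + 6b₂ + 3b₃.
(-1, -2.5, 4.5)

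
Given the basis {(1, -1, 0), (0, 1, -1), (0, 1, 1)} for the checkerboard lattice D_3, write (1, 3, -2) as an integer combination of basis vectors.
b₁ + 3b₂ + b₃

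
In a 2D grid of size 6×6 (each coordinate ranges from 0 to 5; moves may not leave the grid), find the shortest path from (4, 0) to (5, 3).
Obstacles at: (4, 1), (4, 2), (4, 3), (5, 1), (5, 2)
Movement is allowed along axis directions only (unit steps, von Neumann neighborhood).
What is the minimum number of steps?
8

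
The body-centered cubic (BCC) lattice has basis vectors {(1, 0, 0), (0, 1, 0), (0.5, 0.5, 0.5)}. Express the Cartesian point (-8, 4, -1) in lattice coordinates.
-7b₁ + 5b₂ - 2b₃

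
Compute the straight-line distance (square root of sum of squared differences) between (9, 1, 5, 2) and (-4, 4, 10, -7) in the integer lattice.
16.8523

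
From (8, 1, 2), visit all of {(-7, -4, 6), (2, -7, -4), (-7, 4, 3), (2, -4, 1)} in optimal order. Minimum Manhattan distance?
52
(one optimal route: (8, 1, 2) → (-7, 4, 3) → (-7, -4, 6) → (2, -4, 1) → (2, -7, -4))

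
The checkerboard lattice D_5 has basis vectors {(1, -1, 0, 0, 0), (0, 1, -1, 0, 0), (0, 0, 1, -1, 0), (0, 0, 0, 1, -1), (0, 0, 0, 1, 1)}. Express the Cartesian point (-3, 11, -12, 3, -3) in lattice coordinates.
-3b₁ + 8b₂ - 4b₃ + b₄ - 2b₅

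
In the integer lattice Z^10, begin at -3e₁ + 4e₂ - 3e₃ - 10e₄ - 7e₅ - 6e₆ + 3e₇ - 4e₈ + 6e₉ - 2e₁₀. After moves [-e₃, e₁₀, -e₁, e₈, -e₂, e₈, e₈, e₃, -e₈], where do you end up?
(-4, 3, -3, -10, -7, -6, 3, -2, 6, -1)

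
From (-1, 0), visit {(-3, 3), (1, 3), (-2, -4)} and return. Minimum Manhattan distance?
22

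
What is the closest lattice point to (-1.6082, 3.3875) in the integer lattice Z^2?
(-2, 3)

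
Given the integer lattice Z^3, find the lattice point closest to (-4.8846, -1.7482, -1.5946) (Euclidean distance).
(-5, -2, -2)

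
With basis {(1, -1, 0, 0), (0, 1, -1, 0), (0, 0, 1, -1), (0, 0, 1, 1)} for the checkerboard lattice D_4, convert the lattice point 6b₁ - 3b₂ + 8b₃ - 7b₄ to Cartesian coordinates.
(6, -9, 4, -15)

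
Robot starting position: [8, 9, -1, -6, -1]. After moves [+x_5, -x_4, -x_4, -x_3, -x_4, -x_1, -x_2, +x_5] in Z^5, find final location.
(7, 8, -2, -9, 1)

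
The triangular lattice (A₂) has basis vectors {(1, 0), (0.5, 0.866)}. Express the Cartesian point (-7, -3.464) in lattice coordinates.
-5b₁ - 4b₂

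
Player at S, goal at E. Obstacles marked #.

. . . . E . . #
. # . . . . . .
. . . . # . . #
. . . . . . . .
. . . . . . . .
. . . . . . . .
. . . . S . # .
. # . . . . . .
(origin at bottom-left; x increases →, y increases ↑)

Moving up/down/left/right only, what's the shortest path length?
8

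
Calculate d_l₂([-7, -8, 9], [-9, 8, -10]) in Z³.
24.9199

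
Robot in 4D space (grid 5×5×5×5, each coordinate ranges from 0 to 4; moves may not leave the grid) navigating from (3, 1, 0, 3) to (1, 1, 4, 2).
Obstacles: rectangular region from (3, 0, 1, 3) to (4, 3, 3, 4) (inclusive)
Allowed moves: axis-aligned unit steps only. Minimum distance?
7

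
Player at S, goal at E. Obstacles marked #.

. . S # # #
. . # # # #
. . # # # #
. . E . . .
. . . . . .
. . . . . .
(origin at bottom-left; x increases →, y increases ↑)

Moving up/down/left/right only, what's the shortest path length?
5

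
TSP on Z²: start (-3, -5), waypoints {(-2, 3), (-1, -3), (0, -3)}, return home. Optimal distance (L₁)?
22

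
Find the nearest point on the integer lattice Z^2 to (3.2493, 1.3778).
(3, 1)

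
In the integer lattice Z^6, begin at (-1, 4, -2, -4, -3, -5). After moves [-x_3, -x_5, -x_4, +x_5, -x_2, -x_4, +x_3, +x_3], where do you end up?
(-1, 3, -1, -6, -3, -5)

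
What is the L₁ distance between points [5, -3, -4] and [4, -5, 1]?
8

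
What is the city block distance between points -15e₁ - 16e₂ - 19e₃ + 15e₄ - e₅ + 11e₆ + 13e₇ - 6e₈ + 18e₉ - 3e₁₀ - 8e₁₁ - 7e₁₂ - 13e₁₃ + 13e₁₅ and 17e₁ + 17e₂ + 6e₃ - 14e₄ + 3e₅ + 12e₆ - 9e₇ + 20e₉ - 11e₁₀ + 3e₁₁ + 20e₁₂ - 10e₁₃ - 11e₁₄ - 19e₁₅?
246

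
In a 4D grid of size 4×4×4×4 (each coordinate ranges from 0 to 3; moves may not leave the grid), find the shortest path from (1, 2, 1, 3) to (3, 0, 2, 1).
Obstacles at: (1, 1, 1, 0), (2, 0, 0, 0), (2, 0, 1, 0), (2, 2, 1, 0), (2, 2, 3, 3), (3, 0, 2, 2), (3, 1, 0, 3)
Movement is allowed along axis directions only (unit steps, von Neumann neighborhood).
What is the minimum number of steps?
7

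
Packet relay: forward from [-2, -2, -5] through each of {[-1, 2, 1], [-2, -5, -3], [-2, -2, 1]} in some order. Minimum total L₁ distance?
17
(one optimal route: (-2, -2, -5) → (-2, -5, -3) → (-2, -2, 1) → (-1, 2, 1))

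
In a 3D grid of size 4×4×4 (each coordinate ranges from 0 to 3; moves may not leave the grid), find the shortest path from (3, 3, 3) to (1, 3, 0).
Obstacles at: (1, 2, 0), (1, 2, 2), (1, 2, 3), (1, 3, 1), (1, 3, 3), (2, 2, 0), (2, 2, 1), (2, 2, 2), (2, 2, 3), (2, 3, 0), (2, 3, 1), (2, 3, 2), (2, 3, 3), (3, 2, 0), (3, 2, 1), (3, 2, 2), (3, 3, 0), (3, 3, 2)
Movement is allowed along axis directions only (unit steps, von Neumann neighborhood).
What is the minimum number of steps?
11
(one shortest path: (3, 3, 3) → (3, 2, 3) → (3, 1, 3) → (2, 1, 3) → (1, 1, 3) → (0, 1, 3) → (0, 2, 3) → (0, 3, 3) → (0, 3, 2) → (0, 3, 1) → (0, 3, 0) → (1, 3, 0))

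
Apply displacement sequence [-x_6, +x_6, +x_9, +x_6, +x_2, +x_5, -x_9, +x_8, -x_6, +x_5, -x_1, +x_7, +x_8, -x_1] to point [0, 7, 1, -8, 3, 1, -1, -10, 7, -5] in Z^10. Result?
(-2, 8, 1, -8, 5, 1, 0, -8, 7, -5)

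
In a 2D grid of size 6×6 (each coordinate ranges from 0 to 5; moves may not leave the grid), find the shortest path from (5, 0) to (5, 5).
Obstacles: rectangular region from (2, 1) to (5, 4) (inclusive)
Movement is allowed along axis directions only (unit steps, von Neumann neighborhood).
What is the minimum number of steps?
13
(one shortest path: (5, 0) → (4, 0) → (3, 0) → (2, 0) → (1, 0) → (1, 1) → (1, 2) → (1, 3) → (1, 4) → (1, 5) → (2, 5) → (3, 5) → (4, 5) → (5, 5))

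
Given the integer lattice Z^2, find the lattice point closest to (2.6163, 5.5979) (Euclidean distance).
(3, 6)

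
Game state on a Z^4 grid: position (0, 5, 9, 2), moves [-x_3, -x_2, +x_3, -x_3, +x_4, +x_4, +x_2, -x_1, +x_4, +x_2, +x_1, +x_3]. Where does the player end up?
(0, 6, 9, 5)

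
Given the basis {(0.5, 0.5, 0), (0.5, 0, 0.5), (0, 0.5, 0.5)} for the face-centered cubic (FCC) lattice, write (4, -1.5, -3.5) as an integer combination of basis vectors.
6b₁ + 2b₂ - 9b₃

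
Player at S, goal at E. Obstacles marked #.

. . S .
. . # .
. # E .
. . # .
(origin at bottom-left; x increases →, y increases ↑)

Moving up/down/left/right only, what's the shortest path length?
4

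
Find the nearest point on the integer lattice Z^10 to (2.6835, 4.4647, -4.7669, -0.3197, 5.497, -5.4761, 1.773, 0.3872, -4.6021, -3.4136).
(3, 4, -5, 0, 5, -5, 2, 0, -5, -3)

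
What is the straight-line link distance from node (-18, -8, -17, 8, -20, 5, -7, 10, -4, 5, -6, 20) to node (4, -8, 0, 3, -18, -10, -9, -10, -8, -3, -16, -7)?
48.3735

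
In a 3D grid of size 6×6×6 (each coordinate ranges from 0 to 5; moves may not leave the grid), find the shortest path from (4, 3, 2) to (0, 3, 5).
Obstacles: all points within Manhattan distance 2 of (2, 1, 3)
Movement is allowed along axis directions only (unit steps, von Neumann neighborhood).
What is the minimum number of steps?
7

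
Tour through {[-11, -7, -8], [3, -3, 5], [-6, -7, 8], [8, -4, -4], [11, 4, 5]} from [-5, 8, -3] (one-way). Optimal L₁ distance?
98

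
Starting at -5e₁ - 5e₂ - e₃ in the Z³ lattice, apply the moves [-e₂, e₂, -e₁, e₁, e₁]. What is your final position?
(-4, -5, -1)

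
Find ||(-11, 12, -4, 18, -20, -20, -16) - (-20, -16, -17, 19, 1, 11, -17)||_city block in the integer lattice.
104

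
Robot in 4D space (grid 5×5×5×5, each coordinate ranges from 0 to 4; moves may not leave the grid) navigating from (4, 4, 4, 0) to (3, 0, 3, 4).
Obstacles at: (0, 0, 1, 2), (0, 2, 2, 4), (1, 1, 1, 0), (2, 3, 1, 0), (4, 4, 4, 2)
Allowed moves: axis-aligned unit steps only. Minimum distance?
10
(one shortest path: (4, 4, 4, 0) → (3, 4, 4, 0) → (3, 3, 4, 0) → (3, 2, 4, 0) → (3, 1, 4, 0) → (3, 0, 4, 0) → (3, 0, 3, 0) → (3, 0, 3, 1) → (3, 0, 3, 2) → (3, 0, 3, 3) → (3, 0, 3, 4))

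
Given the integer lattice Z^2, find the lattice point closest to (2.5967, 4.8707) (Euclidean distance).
(3, 5)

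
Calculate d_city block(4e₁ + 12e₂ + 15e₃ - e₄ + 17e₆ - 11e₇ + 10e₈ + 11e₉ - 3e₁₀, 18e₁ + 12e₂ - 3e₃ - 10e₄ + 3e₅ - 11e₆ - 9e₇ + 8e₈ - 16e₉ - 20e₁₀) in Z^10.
120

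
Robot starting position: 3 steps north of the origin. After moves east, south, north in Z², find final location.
(1, 3)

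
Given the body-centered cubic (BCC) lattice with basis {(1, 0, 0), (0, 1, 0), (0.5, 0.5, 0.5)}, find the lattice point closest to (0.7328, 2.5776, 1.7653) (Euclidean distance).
(0.5, 2.5, 1.5)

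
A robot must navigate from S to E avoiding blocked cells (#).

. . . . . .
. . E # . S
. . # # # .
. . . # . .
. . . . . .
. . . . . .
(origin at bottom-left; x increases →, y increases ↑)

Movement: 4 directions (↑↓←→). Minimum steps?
5
(one shortest path: (5, 4) → (4, 4) → (4, 5) → (3, 5) → (2, 5) → (2, 4))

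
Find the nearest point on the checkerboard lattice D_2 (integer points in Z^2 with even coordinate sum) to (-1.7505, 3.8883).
(-2, 4)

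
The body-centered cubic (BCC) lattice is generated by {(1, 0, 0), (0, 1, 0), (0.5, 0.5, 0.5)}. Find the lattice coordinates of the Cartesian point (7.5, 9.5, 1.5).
6b₁ + 8b₂ + 3b₃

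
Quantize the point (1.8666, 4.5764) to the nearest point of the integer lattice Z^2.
(2, 5)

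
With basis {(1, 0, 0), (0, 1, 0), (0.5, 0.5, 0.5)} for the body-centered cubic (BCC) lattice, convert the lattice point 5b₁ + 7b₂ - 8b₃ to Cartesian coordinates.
(1, 3, -4)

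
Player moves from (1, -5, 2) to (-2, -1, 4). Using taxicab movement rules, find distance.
9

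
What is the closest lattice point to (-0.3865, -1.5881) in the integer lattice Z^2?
(0, -2)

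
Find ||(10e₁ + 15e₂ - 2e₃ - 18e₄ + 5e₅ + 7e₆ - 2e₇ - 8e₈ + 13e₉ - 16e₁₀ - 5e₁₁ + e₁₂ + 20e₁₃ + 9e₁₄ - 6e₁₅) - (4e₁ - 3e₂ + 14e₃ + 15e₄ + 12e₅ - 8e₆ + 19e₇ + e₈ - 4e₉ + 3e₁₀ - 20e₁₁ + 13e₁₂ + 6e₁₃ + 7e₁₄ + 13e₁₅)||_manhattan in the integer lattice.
223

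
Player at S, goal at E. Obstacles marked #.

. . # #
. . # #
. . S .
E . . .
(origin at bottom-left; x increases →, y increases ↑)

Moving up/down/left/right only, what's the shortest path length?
3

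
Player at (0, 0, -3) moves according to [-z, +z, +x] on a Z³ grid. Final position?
(1, 0, -3)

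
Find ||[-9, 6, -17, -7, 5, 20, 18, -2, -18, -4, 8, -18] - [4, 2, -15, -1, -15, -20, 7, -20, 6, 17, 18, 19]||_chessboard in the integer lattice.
40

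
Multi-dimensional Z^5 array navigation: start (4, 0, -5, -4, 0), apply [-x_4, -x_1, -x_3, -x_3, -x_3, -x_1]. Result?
(2, 0, -8, -5, 0)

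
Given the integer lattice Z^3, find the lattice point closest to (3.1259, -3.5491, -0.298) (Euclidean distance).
(3, -4, 0)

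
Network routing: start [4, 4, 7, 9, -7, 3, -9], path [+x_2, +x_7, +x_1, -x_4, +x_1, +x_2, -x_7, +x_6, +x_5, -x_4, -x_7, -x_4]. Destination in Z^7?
(6, 6, 7, 6, -6, 4, -10)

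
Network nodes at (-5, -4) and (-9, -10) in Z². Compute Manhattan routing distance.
10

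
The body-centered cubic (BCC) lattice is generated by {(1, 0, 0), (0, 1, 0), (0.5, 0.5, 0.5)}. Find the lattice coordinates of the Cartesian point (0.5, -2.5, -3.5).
4b₁ + b₂ - 7b₃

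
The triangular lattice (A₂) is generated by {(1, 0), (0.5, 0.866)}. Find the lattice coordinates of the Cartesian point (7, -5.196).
10b₁ - 6b₂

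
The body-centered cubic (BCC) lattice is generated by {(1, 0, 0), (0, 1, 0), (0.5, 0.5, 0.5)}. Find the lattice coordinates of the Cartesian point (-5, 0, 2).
-7b₁ - 2b₂ + 4b₃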